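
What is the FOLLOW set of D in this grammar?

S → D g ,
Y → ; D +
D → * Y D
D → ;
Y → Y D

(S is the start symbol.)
{ '*', '+', ';', 'g' }

To compute FOLLOW(D), find every occurrence of D on a right-hand side N → α D β: add FIRST(β) \ {ε}, and if β is empty or nullable also add FOLLOW(N). Iterate to a fixed point.

In S → D g ,: D is followed by g ',', add FIRST(g ',') \ {ε} = { 'g' }
In Y → ; D +: D is followed by '+', add FIRST('+') \ {ε} = { '+' }
In D → * Y D: D is at the end; this adds FOLLOW(D) to itself — nothing new
In Y → Y D: D is at the end, add FOLLOW(Y)

The FOLLOW sets referred to above (computed the same way, to a fixed point):
  FOLLOW(Y) = { '*', ';' }

Taking the union: FOLLOW(D) = { '*', '+', ';', 'g' }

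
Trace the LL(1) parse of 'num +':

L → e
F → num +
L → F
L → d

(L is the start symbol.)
LL(1) parsing maintains a stack (initially the start symbol over $) and the input. At each step: if the stack top is a terminal, match it against the current input token; if it is a non-terminal N, replace it with the RHS of M[N, lookahead] (the unique production whose predict set contains the lookahead).

Stack is shown with the top on the left.

Stack    Input    Action
------------------------
L $      num + $  output L → F
F $      num + $  output F → num +
num + $  num + $  match 'num'
+ $      + $      match '+'
$        $        accept

The string is accepted.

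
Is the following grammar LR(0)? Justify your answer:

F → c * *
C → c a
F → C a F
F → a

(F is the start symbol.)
Yes, the grammar is LR(0)

Augment with F' → F and build the canonical LR(0) collection (I0 = CLOSURE({[F' → . F]}), then GOTO on every symbol after a dot until no new states appear). It has 10 states:
  I0: { [C → . c a], [F → . C a F], [F → . a], [F → . c * *], [F' → . F] }  — shift
  I1: { [F → C . a F] }  — shift
  I2: { [F' → F .] }  — accept
  I3: { [F → a .] }  — reduce
  I4: { [C → c . a], [F → c . * *] }  — shift
  I5: { [F → c * . *] }  — shift
  I6: { [C → c a .] }  — reduce
  I7: { [F → c * * .] }  — reduce
  I8: { [C → . c a], [F → . C a F], [F → . a], [F → . c * *], [F → C a . F] }  — shift
  I9: { [F → C a F .] }  — reduce

Every state is either a pure shift/goto state or contains exactly one complete item and nothing to shift — no conflicts. The grammar is LR(0).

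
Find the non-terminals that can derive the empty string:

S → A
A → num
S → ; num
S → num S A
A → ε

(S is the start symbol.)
{ 'A', 'S' }

ε-productions: A → ε
So A is immediately nullable.
S → A: every symbol on the right is nullable, so S is nullable too.
Every non-terminal is now nullable.
Nullable = { 'A', 'S' }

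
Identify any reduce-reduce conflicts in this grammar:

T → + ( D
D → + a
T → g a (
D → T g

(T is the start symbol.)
Augment with T' → T and build the canonical LR(0) collection (I0 = CLOSURE({[T' → . T]}), then GOTO on every symbol after a dot until no new states appear). It has 12 states:
  I0: { [T → . + ( D], [T → . g a (], [T' → . T] }  — shift
  I1: { [T → + . ( D] }  — shift
  I2: { [T' → T .] }  — accept
  I3: { [T → g . a (] }  — shift
  I4: { [T → g a . (] }  — shift
  I5: { [T → g a ( .] }  — reduce
  I6: { [D → . + a], [D → . T g], [T → + ( . D], [T → . + ( D], [T → . g a (] }  — shift
  I7: { [D → + . a], [T → + . ( D] }  — shift
  I8: { [T → + ( D .] }  — reduce
  I9: { [D → T . g] }  — shift
  I10: { [D → T g .] }  — reduce
  I11: { [D → + a .] }  — reduce

No state contains more than one complete item.

Answer: No reduce-reduce conflicts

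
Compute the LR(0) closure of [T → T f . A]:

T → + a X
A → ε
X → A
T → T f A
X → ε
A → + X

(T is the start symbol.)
To compute CLOSURE, for each item [A → α.Bβ] where B is a non-terminal, add [B → .γ] for all productions B → γ; repeat for the newly added items until nothing changes.

Start with: [T → T f . A]
  [T → T f . A] has the dot before A: add [A → .], [A → . + X]
No further items can be added.

CLOSURE = { [A → . + X], [A → .], [T → T f . A] }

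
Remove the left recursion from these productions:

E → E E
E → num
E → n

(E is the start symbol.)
E → num E'
E → n E'
E' → E E'
E' → ε

E is directly left-recursive. The standard transformation for
  A → A α₁ | ... | A α_m | β₁ | ... | β_n
is
  A  → β₁ A' | ... | β_n A'
  A' → α₁ A' | ... | α_m A' | ε

E → num becomes E → num E'
E → n becomes E → n E'
E → E E becomes E' → E E'
Add E' → ε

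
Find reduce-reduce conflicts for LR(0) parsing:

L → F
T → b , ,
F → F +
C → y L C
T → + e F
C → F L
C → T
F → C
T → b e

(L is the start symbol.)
Augment with L' → L and build the canonical LR(0) collection (I0 = CLOSURE({[L' → . L]}), then GOTO on every symbol after a dot until no new states appear). It has 18 states:
  I0: { [C → . F L], [C → . T], [C → . y L C], [F → . C], [F → . F +], [L → . F], [L' → . L], [T → . + e F], [T → . b , ,], [T → . b e] }  — shift
  I1: { [T → + . e F] }  — shift
  I2: { [F → C .] }  — reduce
  I3: { [C → . F L], [C → . T], [C → . y L C], [C → F . L], [F → . C], [F → . F +], [F → F . +], [L → . F], [L → F .], [T → . + e F], [T → . b , ,], [T → . b e] }  — shift, reduce
  I4: { [L' → L .] }  — accept
  I5: { [C → T .] }  — reduce
  I6: { [T → b . , ,], [T → b . e] }  — shift
  I7: { [C → . F L], [C → . T], [C → . y L C], [C → y . L C], [F → . C], [F → . F +], [L → . F], [T → . + e F], [T → . b , ,], [T → . b e] }  — shift
  I8: { [C → . F L], [C → . T], [C → . y L C], [C → y L . C], [F → . C], [F → . F +], [T → . + e F], [T → . b , ,], [T → . b e] }  — shift
  I9: { [C → y L C .], [F → C .] }  — 2 reduces
  I10: { [C → . F L], [C → . T], [C → . y L C], [C → F . L], [F → . C], [F → . F +], [F → F . +], [L → . F], [T → . + e F], [T → . b , ,], [T → . b e] }  — shift
  I11: { [F → F + .], [T → + . e F] }  — shift, reduce
  I12: { [C → F L .] }  — reduce
  I13: { [C → . F L], [C → . T], [C → . y L C], [F → . C], [F → . F +], [T → + e . F], [T → . + e F], [T → . b , ,], [T → . b e] }  — shift
  I14: { [C → . F L], [C → . T], [C → . y L C], [C → F . L], [F → . C], [F → . F +], [F → F . +], [L → . F], [T → + e F .], [T → . + e F], [T → . b , ,], [T → . b e] }  — shift, reduce
  I15: { [T → b , . ,] }  — shift
  I16: { [T → b e .] }  — reduce
  I17: { [T → b , , .] }  — reduce

I9 contains complete items [C → y L C .], [F → C .] — reduce-reduce conflict.

Answer: Yes — I9: [C → y L C .] vs [F → C .]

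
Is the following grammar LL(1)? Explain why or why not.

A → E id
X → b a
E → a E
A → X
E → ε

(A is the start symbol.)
A grammar is LL(1) if for each non-terminal N with multiple productions, the predict sets of those productions are pairwise disjoint, where PREDICT(N → α) = (FIRST(α) \ {ε}) ∪ (FOLLOW(N) if α ⇒* ε).

Relevant sets:
  FIRST(E) = { 'a', ε }
  FIRST(X) = { 'b' }
  FOLLOW(E) = { 'id' }

For A:
  PREDICT(A → E id) = { 'a', 'id' }
  PREDICT(A → X) = { 'b' }
For E:
  PREDICT(E → a E) = { 'a' }
  PREDICT(E → ε) = { 'id' }
X has a single production, so nothing to check there.

All predict sets are disjoint. The grammar IS LL(1).

Answer: Yes, the grammar is LL(1).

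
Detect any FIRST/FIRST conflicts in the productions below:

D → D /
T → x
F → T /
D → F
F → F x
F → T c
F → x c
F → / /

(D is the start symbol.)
Yes. D → D '/' / D → F on { '/', 'x' }; F → T '/' / F → F x on { 'x' }; F → T '/' / F → T c on { 'x' }; F → T '/' / F → x c on { 'x' }; F → F x / F → T c on { 'x' }; F → F x / F → x c on { 'x' }; F → F x / F → '/' '/' on { '/' }; F → T c / F → x c on { 'x' }

FIRST sets of the non-terminals at (or reachable through a nullable prefix from) the front of some alternative:
  FIRST(D) = { '/', 'x' }
  FIRST(F) = { '/', 'x' }
  FIRST(T) = { 'x' }

Productions for D:
  D → D /: FIRST = { '/', 'x' }
  D → F: FIRST = { '/', 'x' }
Productions for F:
  F → T /: FIRST = { 'x' }
  F → F x: FIRST = { '/', 'x' }
  F → T c: FIRST = { 'x' }
  F → x c: FIRST = { 'x' }
  F → / /: FIRST = { '/' }
T has only one production, so no FIRST/FIRST conflict is possible there.

Conflict for D: D → D / and D → F
  Overlap: { '/', 'x' }
Conflict for F: F → T / and F → F x
  Overlap: { 'x' }
Conflict for F: F → T / and F → T c
  Overlap: { 'x' }
Conflict for F: F → T / and F → x c
  Overlap: { 'x' }
Conflict for F: F → F x and F → T c
  Overlap: { 'x' }
Conflict for F: F → F x and F → x c
  Overlap: { 'x' }
Conflict for F: F → F x and F → / /
  Overlap: { '/' }
Conflict for F: F → T c and F → x c
  Overlap: { 'x' }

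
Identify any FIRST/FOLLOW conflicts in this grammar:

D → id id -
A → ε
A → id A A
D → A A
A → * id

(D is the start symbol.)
Yes. A → id A A with FOLLOW(A) on { 'id' }; A → '*' id with FOLLOW(A) on { '*' }

A FIRST/FOLLOW conflict occurs when a non-terminal N has a nullable alternative N → β (β ⇒* ε) and another alternative N → α with FIRST(α) ∩ FOLLOW(N) ≠ ∅: on such a lookahead the parser cannot decide between expanding α and letting N vanish via β.

Nullable non-terminals: A, D.
FIRST sets used below: FIRST(A) = { '*', 'id', ε }

A: nullable alternative(s) A → ε; FOLLOW(A) = { $, '*', 'id' }
  A → ε: FIRST \ {ε} = { } — this is the only nullable alternative, skip
  A → id A A: FIRST \ {ε} = { 'id' } — overlaps FOLLOW(A) on { 'id' }: CONFLICT
  A → * id: FIRST \ {ε} = { '*' } — overlaps FOLLOW(A) on { '*' }: CONFLICT

D: nullable alternative(s) D → A A; FOLLOW(D) = { $ }
  D → id id -: FIRST \ {ε} = { 'id' } — disjoint from FOLLOW(D)
  D → A A: FIRST \ {ε} = { '*', 'id' } — this is the only nullable alternative, skip

So the grammar has 2 FIRST/FOLLOW conflicts (marked CONFLICT above).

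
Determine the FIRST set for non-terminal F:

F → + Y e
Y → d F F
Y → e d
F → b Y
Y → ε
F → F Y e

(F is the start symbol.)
From F → + Y e:
  - '+' is a terminal: add '+' and stop
From F → b Y:
  - b is a terminal: add 'b' and stop
From F → F Y e:
  - F is the symbol being defined: contributes nothing new
    F is not nullable, so stop

Collecting: FIRST(F) = { '+', 'b' }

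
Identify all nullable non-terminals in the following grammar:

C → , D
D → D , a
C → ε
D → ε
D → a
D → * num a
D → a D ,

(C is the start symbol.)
{ 'C', 'D' }

A non-terminal is nullable if it can derive ε (the empty string): either it has an ε-production, or it has a production whose right-hand side consists entirely of nullable non-terminals.

ε-productions: C → ε, D → ε
So C, D are immediately nullable.
Every non-terminal is now nullable.
Nullable = { 'C', 'D' }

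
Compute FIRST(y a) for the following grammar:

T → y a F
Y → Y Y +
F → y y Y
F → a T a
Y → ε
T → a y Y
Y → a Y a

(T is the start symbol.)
{ 'y' }

To compute FIRST(y a), process the symbols left to right:
Symbol y is a terminal. Add 'y' and stop.
FIRST(y a) = { 'y' }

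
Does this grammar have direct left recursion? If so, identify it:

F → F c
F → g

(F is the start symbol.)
Direct left recursion occurs when N → N α for some non-terminal N (the right-hand side begins with the left-hand side itself).

F → F c: LEFT RECURSIVE (starts with F)
F → g: starts with g

The grammar has direct left recursion on: F.

Answer: Yes, F is left-recursive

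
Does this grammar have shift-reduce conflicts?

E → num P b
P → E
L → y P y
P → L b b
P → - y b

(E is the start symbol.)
No shift-reduce conflicts

Augment with E' → E and build the canonical LR(0) collection (I0 = CLOSURE({[E' → . E]}), then GOTO on every symbol after a dot until no new states appear). It has 15 states:
  I0: { [E → . num P b], [E' → . E] }  — shift
  I1: { [E' → E .] }  — accept
  I2: { [E → . num P b], [E → num . P b], [L → . y P y], [P → . - y b], [P → . E], [P → . L b b] }  — shift
  I3: { [P → - . y b] }  — shift
  I4: { [P → E .] }  — reduce
  I5: { [P → L . b b] }  — shift
  I6: { [E → num P . b] }  — shift
  I7: { [E → . num P b], [L → . y P y], [L → y . P y], [P → . - y b], [P → . E], [P → . L b b] }  — shift
  I8: { [L → y P . y] }  — shift
  I9: { [L → y P y .] }  — reduce
  I10: { [E → num P b .] }  — reduce
  I11: { [P → L b . b] }  — shift
  I12: { [P → L b b .] }  — reduce
  I13: { [P → - y . b] }  — shift
  I14: { [P → - y b .] }  — reduce

No state contains both a complete item and a shift item.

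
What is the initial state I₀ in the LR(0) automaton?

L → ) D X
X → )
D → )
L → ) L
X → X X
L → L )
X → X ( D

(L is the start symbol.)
First, augment the grammar with L' → L
I₀ = CLOSURE({ [L' → . L] }):
  [L' → . L] has the dot before L: add [L → . ) D X], [L → . ) L], [L → . L )]
No further items can be added.

I₀ = { [L → . ) D X], [L → . ) L], [L → . L )], [L' → . L] }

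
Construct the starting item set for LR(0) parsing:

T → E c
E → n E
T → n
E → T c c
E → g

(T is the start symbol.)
First, augment the grammar with T' → T
I₀ = CLOSURE({ [T' → . T] }):
  [T' → . T] has the dot before T: add [T → . E c], [T → . n]
  [T → . E c] has the dot before E: add [E → . n E], [E → . T c c], [E → . g]
No further items can be added.

I₀ = { [E → . T c c], [E → . g], [E → . n E], [T → . E c], [T → . n], [T' → . T] }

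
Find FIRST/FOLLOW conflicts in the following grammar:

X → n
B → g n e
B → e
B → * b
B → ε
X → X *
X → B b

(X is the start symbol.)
A FIRST/FOLLOW conflict occurs when a non-terminal N has a nullable alternative N → β (β ⇒* ε) and another alternative N → α with FIRST(α) ∩ FOLLOW(N) ≠ ∅: on such a lookahead the parser cannot decide between expanding α and letting N vanish via β.

Nullable non-terminals: B.

B: nullable alternative(s) B → ε; FOLLOW(B) = { 'b' }
  B → g n e: FIRST \ {ε} = { 'g' } — disjoint from FOLLOW(B)
  B → e: FIRST \ {ε} = { 'e' } — disjoint from FOLLOW(B)
  B → * b: FIRST \ {ε} = { '*' } — disjoint from FOLLOW(B)
  B → ε: FIRST \ {ε} = { } — this is the only nullable alternative, skip

X has no nullable alternative, so no FIRST/FOLLOW check is needed there.

No FIRST/FOLLOW conflicts found.

Answer: No FIRST/FOLLOW conflicts.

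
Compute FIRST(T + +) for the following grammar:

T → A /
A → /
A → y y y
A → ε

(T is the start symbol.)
FIRST sets of the non-terminals involved (from the grammar, by fixed-point iteration):
  FIRST(T) = { '/', 'y' }

To compute FIRST(T + +), process the symbols left to right:
Symbol T is a non-terminal. Add FIRST(T) \ {ε} = { '/', 'y' }
T is not nullable (ε ∉ FIRST(T)), so stop here.
FIRST(T + +) = { '/', 'y' }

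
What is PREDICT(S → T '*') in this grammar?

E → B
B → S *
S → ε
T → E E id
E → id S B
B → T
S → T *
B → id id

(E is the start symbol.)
{ '*', 'id' }

PREDICT(S → T '*') = (FIRST(RHS) \ {ε}) ∪ (FOLLOW(S) if ε ∈ FIRST(RHS), i.e. RHS ⇒* ε)
FIRST(T) = { '*', 'id' }
FIRST(T '*') = { '*', 'id' }
ε ∉ FIRST(T '*'), so FOLLOW(S) is not added.
PREDICT(S → T '*') = { '*', 'id' }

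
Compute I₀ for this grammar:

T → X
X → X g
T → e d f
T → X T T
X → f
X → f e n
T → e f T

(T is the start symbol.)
First, augment the grammar with T' → T
I₀ = CLOSURE({ [T' → . T] }):
  [T' → . T] has the dot before T: add [T → . X], [T → . e d f], [T → . X T T], [T → . e f T]
  [T → . X] has the dot before X: add [X → . X g], [X → . f], [X → . f e n]
No further items can be added.

I₀ = { [T → . X T T], [T → . X], [T → . e d f], [T → . e f T], [T' → . T], [X → . X g], [X → . f e n], [X → . f] }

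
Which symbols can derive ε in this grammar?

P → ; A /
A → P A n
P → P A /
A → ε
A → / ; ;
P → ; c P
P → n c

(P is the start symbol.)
{ 'A' }

A non-terminal is nullable if it can derive ε (the empty string): either it has an ε-production, or it has a production whose right-hand side consists entirely of nullable non-terminals.

ε-productions: A → ε
So A is immediately nullable.
No further non-terminal can be added: every production for the remaining non-terminals contains a terminal or a non-nullable non-terminal.
Nullable = { 'A' }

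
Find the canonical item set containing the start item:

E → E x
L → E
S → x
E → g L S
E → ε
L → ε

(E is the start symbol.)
{ [E → . E x], [E → . g L S], [E → .], [E' → . E] }

First, augment the grammar with E' → E
I₀ = CLOSURE({ [E' → . E] }):
  [E' → . E] has the dot before E: add [E → . E x], [E → . g L S], [E → .]
No further items can be added.

I₀ = { [E → . E x], [E → . g L S], [E → .], [E' → . E] }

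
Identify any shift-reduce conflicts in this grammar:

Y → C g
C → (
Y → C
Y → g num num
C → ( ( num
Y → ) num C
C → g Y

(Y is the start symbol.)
Yes — I1: [C → ( .] vs [C → ( . ( num]; I3: [Y → C .] vs [Y → C . g]

A shift-reduce conflict occurs when an LR(0) state has both:
  - a complete (reduce) item [A → α .] (dot at the end), and
  - a shift item [B → β . c γ] (dot before a terminal).

Augment with Y' → Y and build the canonical LR(0) collection (I0 = CLOSURE({[Y' → . Y]}), then GOTO on every symbol after a dot until no new states appear). It has 15 states:
  I0: { [C → . ( ( num], [C → . (], [C → . g Y], [Y → . ) num C], [Y → . C g], [Y → . C], [Y → . g num num], [Y' → . Y] }  — shift
  I1: { [C → ( . ( num], [C → ( .] }  — shift, reduce
  I2: { [Y → ) . num C] }  — shift
  I3: { [Y → C . g], [Y → C .] }  — shift, reduce
  I4: { [Y' → Y .] }  — accept
  I5: { [C → . ( ( num], [C → . (], [C → . g Y], [C → g . Y], [Y → . ) num C], [Y → . C g], [Y → . C], [Y → . g num num], [Y → g . num num] }  — shift
  I6: { [C → g Y .] }  — reduce
  I7: { [Y → g num . num] }  — shift
  I8: { [Y → g num num .] }  — reduce
  I9: { [Y → C g .] }  — reduce
  I10: { [C → . ( ( num], [C → . (], [C → . g Y], [Y → ) num . C] }  — shift
  I11: { [Y → ) num C .] }  — reduce
  I12: { [C → . ( ( num], [C → . (], [C → . g Y], [C → g . Y], [Y → . ) num C], [Y → . C g], [Y → . C], [Y → . g num num] }  — shift
  I13: { [C → ( ( . num] }  — shift
  I14: { [C → ( ( num .] }  — reduce

I1 contains reduce item [C → ( .] and shift item [C → ( . ( num] — shift-reduce conflict.
I3 contains reduce item [Y → C .] and shift item [Y → C . g] — shift-reduce conflict.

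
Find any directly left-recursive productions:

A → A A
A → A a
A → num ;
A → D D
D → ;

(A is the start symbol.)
Direct left recursion occurs when N → N α for some non-terminal N (the right-hand side begins with the left-hand side itself).

A → A A: LEFT RECURSIVE (starts with A)
A → A a: LEFT RECURSIVE (starts with A)
A → num ;: starts with num
A → D D: starts with D
D → ;: starts with ';'

The grammar has direct left recursion on: A.

Answer: Yes, A is left-recursive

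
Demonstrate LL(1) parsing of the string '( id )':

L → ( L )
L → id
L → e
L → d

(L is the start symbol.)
LL(1) parsing maintains a stack (initially the start symbol over $) and the input. At each step: if the stack top is a terminal, match it against the current input token; if it is a non-terminal N, replace it with the RHS of M[N, lookahead] (the unique production whose predict set contains the lookahead).

Stack is shown with the top on the left.

Stack    Input     Action
-------------------------
L $      ( id ) $  output L → ( L )
( L ) $  ( id ) $  match '('
L ) $    id ) $    output L → id
id ) $   id ) $    match 'id'
) $      ) $       match ')'
$        $         accept

The string is accepted.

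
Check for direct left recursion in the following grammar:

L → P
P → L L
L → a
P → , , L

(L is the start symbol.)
L → P: starts with P
P → L L: starts with L
L → a: starts with a
P → , , L: starts with ','

No direct left recursion found.

Answer: No direct left recursion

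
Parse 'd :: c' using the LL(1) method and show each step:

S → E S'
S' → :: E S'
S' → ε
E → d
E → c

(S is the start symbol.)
LL(1) parsing maintains a stack (initially the start symbol over $) and the input. At each step: if the stack top is a terminal, match it against the current input token; if it is a non-terminal N, replace it with the RHS of M[N, lookahead] (the unique production whose predict set contains the lookahead).

Stack is shown with the top on the left.

Stack      Input     Action
---------------------------
S $        d :: c $  output S → E S'
E S' $     d :: c $  output E → d
d S' $     d :: c $  match 'd'
S' $       :: c $    output S' → :: E S'
:: E S' $  :: c $    match '::'
E S' $     c $       output E → c
c S' $     c $       match 'c'
S' $       $         output S' → ε
$          $         accept

The string is accepted.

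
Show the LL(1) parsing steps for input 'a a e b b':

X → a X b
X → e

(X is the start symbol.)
Stack is shown with the top on the left.

Stack      Input        Action
------------------------------
X $        a a e b b $  output X → a X b
a X b $    a a e b b $  match 'a'
X b $      a e b b $    output X → a X b
a X b b $  a e b b $    match 'a'
X b b $    e b b $      output X → e
e b b $    e b b $      match 'e'
b b $      b b $        match 'b'
b $        b $          match 'b'
$          $            accept

The string is accepted.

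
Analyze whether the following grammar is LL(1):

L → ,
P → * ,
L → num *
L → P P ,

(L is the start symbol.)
Yes, the grammar is LL(1).

Relevant sets:
  FIRST(P) = { '*' }

For L:
  PREDICT(L → ',') = { ',' }
  PREDICT(L → num '*') = { 'num' }
  PREDICT(L → P P ',') = { '*' }
P has a single production, so nothing to check there.

All predict sets are disjoint. The grammar IS LL(1).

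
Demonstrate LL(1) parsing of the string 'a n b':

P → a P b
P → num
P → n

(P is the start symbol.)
Stack is shown with the top on the left.

Stack    Input    Action
------------------------
P $      a n b $  output P → a P b
a P b $  a n b $  match 'a'
P b $    n b $    output P → n
n b $    n b $    match 'n'
b $      b $      match 'b'
$        $        accept

The string is accepted.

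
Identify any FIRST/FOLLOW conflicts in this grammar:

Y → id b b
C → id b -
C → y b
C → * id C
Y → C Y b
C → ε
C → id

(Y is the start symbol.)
A FIRST/FOLLOW conflict occurs when a non-terminal N has a nullable alternative N → β (β ⇒* ε) and another alternative N → α with FIRST(α) ∩ FOLLOW(N) ≠ ∅: on such a lookahead the parser cannot decide between expanding α and letting N vanish via β.

Nullable non-terminals: C.

C: nullable alternative(s) C → ε; FOLLOW(C) = { '*', 'id', 'y' }
  C → id b -: FIRST \ {ε} = { 'id' } — overlaps FOLLOW(C) on { 'id' }: CONFLICT
  C → y b: FIRST \ {ε} = { 'y' } — overlaps FOLLOW(C) on { 'y' }: CONFLICT
  C → * id C: FIRST \ {ε} = { '*' } — overlaps FOLLOW(C) on { '*' }: CONFLICT
  C → ε: FIRST \ {ε} = { } — this is the only nullable alternative, skip
  C → id: FIRST \ {ε} = { 'id' } — overlaps FOLLOW(C) on { 'id' }: CONFLICT

Y has no nullable alternative, so no FIRST/FOLLOW check is needed there.

So the grammar has 4 FIRST/FOLLOW conflicts (marked CONFLICT above).

Answer: Yes. C → id b '-' with FOLLOW(C) on { 'id' }; C → y b with FOLLOW(C) on { 'y' }; C → '*' id C with FOLLOW(C) on { '*' }; C → id with FOLLOW(C) on { 'id' }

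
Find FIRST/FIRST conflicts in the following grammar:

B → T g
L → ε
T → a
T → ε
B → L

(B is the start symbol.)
FIRST sets of the non-terminals at (or reachable through a nullable prefix from) the front of some alternative:
  FIRST(T) = { 'a', ε }
  FIRST(L) = { ε }

Productions for B:
  B → T g: FIRST = { 'a', 'g' }
  B → L: FIRST = { ε }
Productions for T:
  T → a: FIRST = { 'a' }
  T → ε: FIRST = { ε }
L has only one production, so no FIRST/FIRST conflict is possible there.

All alternatives of each non-terminal have pairwise disjoint FIRST sets.

Answer: No FIRST/FIRST conflicts.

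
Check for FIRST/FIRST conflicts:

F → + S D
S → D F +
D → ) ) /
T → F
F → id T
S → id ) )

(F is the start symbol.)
A FIRST/FIRST conflict occurs when two productions N → α and N → β for the same non-terminal have FIRST(α) ∩ FIRST(β) ≠ ∅ (with ε ∈ FIRST of a nullable right-hand side, so two nullable alternatives also conflict).

FIRST sets of the non-terminals at (or reachable through a nullable prefix from) the front of some alternative:
  FIRST(D) = { ')' }

Productions for F:
  F → + S D: FIRST = { '+' }
  F → id T: FIRST = { 'id' }
Productions for S:
  S → D F +: FIRST = { ')' }
  S → id ) ): FIRST = { 'id' }
D, T have only one production, so no FIRST/FIRST conflict is possible there.

All alternatives of each non-terminal have pairwise disjoint FIRST sets.

Answer: No FIRST/FIRST conflicts.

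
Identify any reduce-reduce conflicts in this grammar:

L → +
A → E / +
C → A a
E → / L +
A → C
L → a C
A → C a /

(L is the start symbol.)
Yes — I6: [A → C .] vs [L → a C .]

Augment with L' → L and build the canonical LR(0) collection (I0 = CLOSURE({[L' → . L]}), then GOTO on every symbol after a dot until no new states appear). It has 15 states:
  I0: { [L → . +], [L → . a C], [L' → . L] }  — shift
  I1: { [L → + .] }  — reduce
  I2: { [L' → L .] }  — accept
  I3: { [A → . C a /], [A → . C], [A → . E / +], [C → . A a], [E → . / L +], [L → a . C] }  — shift
  I4: { [E → / . L +], [L → . +], [L → . a C] }  — shift
  I5: { [C → A . a] }  — shift
  I6: { [A → C . a /], [A → C .], [L → a C .] }  — shift, 2 reduces
  I7: { [A → E . / +] }  — shift
  I8: { [A → E / . +] }  — shift
  I9: { [A → E / + .] }  — reduce
  I10: { [A → C a . /] }  — shift
  I11: { [A → C a / .] }  — reduce
  I12: { [C → A a .] }  — reduce
  I13: { [E → / L . +] }  — shift
  I14: { [E → / L + .] }  — reduce

I6 contains complete items [A → C .], [L → a C .] — reduce-reduce conflict.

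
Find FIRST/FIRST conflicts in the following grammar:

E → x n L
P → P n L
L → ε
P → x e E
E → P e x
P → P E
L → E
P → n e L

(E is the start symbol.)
Yes. E → x n L / E → P e x on { 'x' }; P → P n L / P → x e E on { 'x' }; P → P n L / P → P E on { 'n', 'x' }; P → P n L / P → n e L on { 'n' }; P → x e E / P → P E on { 'x' }; P → P E / P → n e L on { 'n' }

FIRST sets of the non-terminals at (or reachable through a nullable prefix from) the front of some alternative:
  FIRST(P) = { 'n', 'x' }
  FIRST(E) = { 'n', 'x' }

Productions for E:
  E → x n L: FIRST = { 'x' }
  E → P e x: FIRST = { 'n', 'x' }
Productions for P:
  P → P n L: FIRST = { 'n', 'x' }
  P → x e E: FIRST = { 'x' }
  P → P E: FIRST = { 'n', 'x' }
  P → n e L: FIRST = { 'n' }
Productions for L:
  L → ε: FIRST = { ε }
  L → E: FIRST = { 'n', 'x' }

Conflict for E: E → x n L and E → P e x
  Overlap: { 'x' }
Conflict for P: P → P n L and P → x e E
  Overlap: { 'x' }
Conflict for P: P → P n L and P → P E
  Overlap: { 'n', 'x' }
Conflict for P: P → P n L and P → n e L
  Overlap: { 'n' }
Conflict for P: P → x e E and P → P E
  Overlap: { 'x' }
Conflict for P: P → P E and P → n e L
  Overlap: { 'n' }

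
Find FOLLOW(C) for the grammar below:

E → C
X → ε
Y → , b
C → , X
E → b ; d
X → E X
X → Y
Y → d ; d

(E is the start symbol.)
In E → C: C is at the end, add FOLLOW(E)

The FOLLOW sets referred to above (computed the same way, to a fixed point):
  FOLLOW(E) = { $, ',', 'b', 'd' }

Taking the union: FOLLOW(C) = { $, ',', 'b', 'd' }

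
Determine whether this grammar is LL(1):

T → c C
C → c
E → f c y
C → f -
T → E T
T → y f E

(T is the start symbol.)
A grammar is LL(1) if for each non-terminal N with multiple productions, the predict sets of those productions are pairwise disjoint, where PREDICT(N → α) = (FIRST(α) \ {ε}) ∪ (FOLLOW(N) if α ⇒* ε).

Relevant sets:
  FIRST(E) = { 'f' }

For T:
  PREDICT(T → c C) = { 'c' }
  PREDICT(T → E T) = { 'f' }
  PREDICT(T → y f E) = { 'y' }
For C:
  PREDICT(C → c) = { 'c' }
  PREDICT(C → f '-') = { 'f' }
E has a single production, so nothing to check there.

All predict sets are disjoint. The grammar IS LL(1).

Answer: Yes, the grammar is LL(1).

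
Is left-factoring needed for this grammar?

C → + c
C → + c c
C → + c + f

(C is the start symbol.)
Left-factoring is needed when two productions for the same non-terminal
share a common prefix on the right-hand side.

Productions for C:
  C → + c
  C → + c c
  C → + c + f

Found common prefix '+ c' in productions for C

Answer: Yes, C has productions with common prefix '+ c'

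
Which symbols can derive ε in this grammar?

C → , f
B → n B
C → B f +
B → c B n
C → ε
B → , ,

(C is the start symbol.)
{ 'C' }

ε-productions: C → ε
So C is immediately nullable.
No further non-terminal can be added: every production for the remaining non-terminals contains a terminal or a non-nullable non-terminal.
Nullable = { 'C' }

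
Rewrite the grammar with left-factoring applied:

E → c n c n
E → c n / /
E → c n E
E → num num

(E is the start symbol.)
E → c n E'
E' → c n
E' → / /
E' → E
E → num num

Left-factoring transforms A → αβ₁ | αβ₂ into A → αA' and A' → β₁ | β₂
(α is the longest common prefix among the alternatives). Repeat until
no nonterminal has two alternatives with a common prefix.

Round 1: E has alternatives sharing prefix 'c n'. Introduce E': E → c n E'
  Add: E' → c n
  Add: E' → / /
  Add: E' → E

No remaining common prefixes — done.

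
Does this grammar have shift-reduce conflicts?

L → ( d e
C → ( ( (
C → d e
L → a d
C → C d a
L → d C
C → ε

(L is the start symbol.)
Augment with L' → L and build the canonical LR(0) collection (I0 = CLOSURE({[L' → . L]}), then GOTO on every symbol after a dot until no new states appear). It has 16 states:
  I0: { [L → . ( d e], [L → . a d], [L → . d C], [L' → . L] }  — shift
  I1: { [L → ( . d e] }  — shift
  I2: { [L' → L .] }  — accept
  I3: { [L → a . d] }  — shift
  I4: { [C → . ( ( (], [C → . C d a], [C → . d e], [C → .], [L → d . C] }  — shift, reduce
  I5: { [C → ( . ( (] }  — shift
  I6: { [C → C . d a], [L → d C .] }  — shift, reduce
  I7: { [C → d . e] }  — shift
  I8: { [C → d e .] }  — reduce
  I9: { [C → C d . a] }  — shift
  I10: { [C → C d a .] }  — reduce
  I11: { [C → ( ( . (] }  — shift
  I12: { [C → ( ( ( .] }  — reduce
  I13: { [L → a d .] }  — reduce
  I14: { [L → ( d . e] }  — shift
  I15: { [L → ( d e .] }  — reduce

I4 contains reduce item [C → .] and shift items [C → . ( ( (], [C → . d e] — shift-reduce conflict.
I6 contains reduce item [L → d C .] and shift item [C → C . d a] — shift-reduce conflict.

Answer: Yes — I4: [C → .] vs [C → . ( ( (]; I6: [L → d C .] vs [C → C . d a]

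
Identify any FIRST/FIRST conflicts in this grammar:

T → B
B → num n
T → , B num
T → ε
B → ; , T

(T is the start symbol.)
FIRST sets of the non-terminals at (or reachable through a nullable prefix from) the front of some alternative:
  FIRST(B) = { ';', 'num' }

Productions for T:
  T → B: FIRST = { ';', 'num' }
  T → , B num: FIRST = { ',' }
  T → ε: FIRST = { ε }
Productions for B:
  B → num n: FIRST = { 'num' }
  B → ; , T: FIRST = { ';' }

All alternatives of each non-terminal have pairwise disjoint FIRST sets.

Answer: No FIRST/FIRST conflicts.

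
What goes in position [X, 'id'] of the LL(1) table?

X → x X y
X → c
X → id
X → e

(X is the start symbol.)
X → id

To find M[X, 'id'], we find productions for X where 'id' is in the predict set (PREDICT(N → α) = (FIRST(α) \ {ε}) ∪ (FOLLOW(N) if α ⇒* ε)).

X → x X y: PREDICT = { 'x' }
X → c: PREDICT = { 'c' }
X → id: PREDICT = { 'id' }
  'id' is in predict set, so this production goes in M[X, 'id']
X → e: PREDICT = { 'e' }

M[X, 'id'] = X → id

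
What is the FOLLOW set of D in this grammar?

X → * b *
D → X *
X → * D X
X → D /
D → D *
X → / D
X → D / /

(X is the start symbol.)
To compute FOLLOW(D), find every occurrence of D on a right-hand side N → α D β: add FIRST(β) \ {ε}, and if β is empty or nullable also add FOLLOW(N). Iterate to a fixed point.

In X → * D X: D is followed by X, add FIRST(X) \ {ε} = { '*', '/' }
In X → D /: D is followed by '/', add FIRST('/') \ {ε} = { '/' }
In D → D *: D is followed by '*', add FIRST('*') \ {ε} = { '*' }
In X → / D: D is at the end, add FOLLOW(X)
In X → D / /: D is followed by '/' '/', add FIRST('/' '/') \ {ε} = { '/' }

The FOLLOW sets referred to above (computed the same way, to a fixed point):
  FOLLOW(X) = { $, '*' }

Taking the union: FOLLOW(D) = { $, '*', '/' }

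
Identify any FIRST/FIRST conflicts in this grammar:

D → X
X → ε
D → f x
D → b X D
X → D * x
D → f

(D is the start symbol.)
A FIRST/FIRST conflict occurs when two productions N → α and N → β for the same non-terminal have FIRST(α) ∩ FIRST(β) ≠ ∅ (with ε ∈ FIRST of a nullable right-hand side, so two nullable alternatives also conflict).

FIRST sets of the non-terminals at (or reachable through a nullable prefix from) the front of some alternative:
  FIRST(X) = { '*', 'b', 'f', ε }
  FIRST(D) = { '*', 'b', 'f', ε }

Productions for D:
  D → X: FIRST = { '*', 'b', 'f', ε }
  D → f x: FIRST = { 'f' }
  D → b X D: FIRST = { 'b' }
  D → f: FIRST = { 'f' }
Productions for X:
  X → ε: FIRST = { ε }
  X → D * x: FIRST = { '*', 'b', 'f' }

Conflict for D: D → X and D → f x
  Overlap: { 'f' }
Conflict for D: D → X and D → b X D
  Overlap: { 'b' }
Conflict for D: D → X and D → f
  Overlap: { 'f' }
Conflict for D: D → f x and D → f
  Overlap: { 'f' }

Answer: Yes. D → X / D → f x on { 'f' }; D → X / D → b X D on { 'b' }; D → X / D → f on { 'f' }; D → f x / D → f on { 'f' }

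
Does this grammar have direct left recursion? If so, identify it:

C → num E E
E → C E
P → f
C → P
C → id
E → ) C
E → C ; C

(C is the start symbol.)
C → num E E: starts with num
E → C E: starts with C
P → f: starts with f
C → P: starts with P
C → id: starts with id
E → ) C: starts with ')'
E → C ; C: starts with C

No direct left recursion found.

Answer: No direct left recursion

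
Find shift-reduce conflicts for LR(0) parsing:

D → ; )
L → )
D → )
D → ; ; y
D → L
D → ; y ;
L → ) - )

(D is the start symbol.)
Yes — I1: [D → ) .] vs [L → ) . - )]

Augment with D' → D and build the canonical LR(0) collection (I0 = CLOSURE({[D' → . D]}), then GOTO on every symbol after a dot until no new states appear). It has 12 states:
  I0: { [D → . )], [D → . ; )], [D → . ; ; y], [D → . ; y ;], [D → . L], [D' → . D], [L → . ) - )], [L → . )] }  — shift
  I1: { [D → ) .], [L → ) . - )], [L → ) .] }  — shift, 2 reduces
  I2: { [D → ; . )], [D → ; . ; y], [D → ; . y ;] }  — shift
  I3: { [D' → D .] }  — accept
  I4: { [D → L .] }  — reduce
  I5: { [D → ; ) .] }  — reduce
  I6: { [D → ; ; . y] }  — shift
  I7: { [D → ; y . ;] }  — shift
  I8: { [D → ; y ; .] }  — reduce
  I9: { [D → ; ; y .] }  — reduce
  I10: { [L → ) - . )] }  — shift
  I11: { [L → ) - ) .] }  — reduce

I1 contains reduce items [D → ) .], [L → ) .] and shift item [L → ) . - )] — shift-reduce conflict.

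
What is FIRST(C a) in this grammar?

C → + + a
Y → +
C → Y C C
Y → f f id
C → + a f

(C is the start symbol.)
FIRST sets of the non-terminals involved (from the grammar, by fixed-point iteration):
  FIRST(C) = { '+', 'f' }

To compute FIRST(C a), process the symbols left to right:
Symbol C is a non-terminal. Add FIRST(C) \ {ε} = { '+', 'f' }
C is not nullable (ε ∉ FIRST(C)), so stop here.
FIRST(C a) = { '+', 'f' }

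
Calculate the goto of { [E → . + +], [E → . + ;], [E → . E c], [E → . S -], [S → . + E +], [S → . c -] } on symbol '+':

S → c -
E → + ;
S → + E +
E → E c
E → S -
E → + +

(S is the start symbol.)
GOTO(I, '+') = CLOSURE({ [A → αX.β] : [A → α.Xβ] ∈ I, X = '+' })

Items with dot before '+', with the dot advanced:
  [E → . + +] → [E → + . +]
  [E → . + ;] → [E → + . ;]
  [S → . + E +] → [S → + . E +]
Closure of the advanced items:
  [S → + . E +] has the dot before E: add [E → . + ;], [E → . E c], [E → . S -], [E → . + +]
  [E → . S -] has the dot before S: add [S → . c -], [S → . + E +]

GOTO = { [E → + . +], [E → + . ;], [E → . + +], [E → . + ;], [E → . E c], [E → . S -], [S → + . E +], [S → . + E +], [S → . c -] }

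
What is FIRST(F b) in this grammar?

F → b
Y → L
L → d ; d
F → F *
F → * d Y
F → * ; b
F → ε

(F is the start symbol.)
{ '*', 'b' }

FIRST sets of the non-terminals involved (from the grammar, by fixed-point iteration):
  FIRST(F) = { '*', 'b', ε }

To compute FIRST(F b), process the symbols left to right:
Symbol F is a non-terminal. Add FIRST(F) \ {ε} = { '*', 'b' }
F is nullable (ε ∈ FIRST(F)), continue to the next symbol.
Symbol b is a terminal. Add 'b' and stop.
FIRST(F b) = { '*', 'b' }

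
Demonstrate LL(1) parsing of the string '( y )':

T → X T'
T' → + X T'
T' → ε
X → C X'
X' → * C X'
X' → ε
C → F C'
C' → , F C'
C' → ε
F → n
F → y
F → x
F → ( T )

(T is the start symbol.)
Stack is shown with the top on the left.

Stack                    Input    Action
----------------------------------------
T $                      ( y ) $  output T → X T'
X T' $                   ( y ) $  output X → C X'
C X' T' $                ( y ) $  output C → F C'
F C' X' T' $             ( y ) $  output F → ( T )
( T ) C' X' T' $         ( y ) $  match '('
T ) C' X' T' $           y ) $    output T → X T'
X T' ) C' X' T' $        y ) $    output X → C X'
C X' T' ) C' X' T' $     y ) $    output C → F C'
F C' X' T' ) C' X' T' $  y ) $    output F → y
y C' X' T' ) C' X' T' $  y ) $    match 'y'
C' X' T' ) C' X' T' $    ) $      output C' → ε
X' T' ) C' X' T' $       ) $      output X' → ε
T' ) C' X' T' $          ) $      output T' → ε
) C' X' T' $             ) $      match ')'
C' X' T' $               $        output C' → ε
X' T' $                  $        output X' → ε
T' $                     $        output T' → ε
$                        $        accept

The string is accepted.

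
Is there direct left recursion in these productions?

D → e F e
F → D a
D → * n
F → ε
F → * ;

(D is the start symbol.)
Direct left recursion occurs when N → N α for some non-terminal N (the right-hand side begins with the left-hand side itself).

D → e F e: starts with e
F → D a: starts with D
D → * n: starts with '*'
F → ε: starts with ε
F → * ;: starts with '*'

No direct left recursion found.

Answer: No direct left recursion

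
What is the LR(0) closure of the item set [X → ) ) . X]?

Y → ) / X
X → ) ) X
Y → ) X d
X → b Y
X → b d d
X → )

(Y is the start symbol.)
{ [X → ) ) . X], [X → . ) ) X], [X → . )], [X → . b Y], [X → . b d d] }

To compute CLOSURE, for each item [A → α.Bβ] where B is a non-terminal, add [B → .γ] for all productions B → γ; repeat for the newly added items until nothing changes.

Start with: [X → ) ) . X]
  [X → ) ) . X] has the dot before X: add [X → . ) ) X], [X → . b Y], [X → . b d d], [X → . )]
No further items can be added.

CLOSURE = { [X → ) ) . X], [X → . ) ) X], [X → . )], [X → . b Y], [X → . b d d] }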